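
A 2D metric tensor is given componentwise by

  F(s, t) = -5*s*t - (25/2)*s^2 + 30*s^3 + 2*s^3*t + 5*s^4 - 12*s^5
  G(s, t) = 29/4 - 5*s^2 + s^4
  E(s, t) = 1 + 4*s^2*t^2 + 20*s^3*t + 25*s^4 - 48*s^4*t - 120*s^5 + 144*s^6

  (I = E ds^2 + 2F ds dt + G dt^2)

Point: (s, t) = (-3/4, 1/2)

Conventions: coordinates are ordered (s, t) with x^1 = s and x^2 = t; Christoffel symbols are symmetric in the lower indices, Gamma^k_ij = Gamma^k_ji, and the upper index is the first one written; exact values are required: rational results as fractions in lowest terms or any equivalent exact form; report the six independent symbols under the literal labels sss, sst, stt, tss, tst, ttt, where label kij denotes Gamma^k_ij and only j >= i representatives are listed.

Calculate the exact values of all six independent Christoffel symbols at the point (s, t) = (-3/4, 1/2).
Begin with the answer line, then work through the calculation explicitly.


Answer: Gamma_sss = -48792/14213, Gamma_sst = -2736/14213, Gamma_stt = 0, Gamma_tss = 13268/14213, Gamma_tst = 744/14213, Gamma_ttt = 0

E = 3313/64, F = -1767/128, G = 1217/256 at the point
E_s = -6099/16, E_t = -171/8, F_s = 2633/64, F_t = 93/32, G_s = 93/16, G_t = 0
EG - F^2 = 14213/256;  g^inv = (256/14213) * [[1217/256, 1767/128], [1767/128, 3313/64]]
first-kind symbols [ij,l] = (1/2)(d_i g_jl + d_j g_il - d_l g_ij): [ss,s] = E_s/2 = -6099/32, [ss,t] = F_s - E_t/2 = 3317/64, [st,s] = E_t/2 = -171/16, [st,t] = G_s/2 = 93/32, [tt,s] = F_t - G_s/2 = 0, [tt,t] = G_t/2 = 0
Gamma^s_ij = (G*[ij,s] - F*[ij,t])/(EG - F^2), Gamma^t_ij = (E*[ij,t] - F*[ij,s])/(EG - F^2)


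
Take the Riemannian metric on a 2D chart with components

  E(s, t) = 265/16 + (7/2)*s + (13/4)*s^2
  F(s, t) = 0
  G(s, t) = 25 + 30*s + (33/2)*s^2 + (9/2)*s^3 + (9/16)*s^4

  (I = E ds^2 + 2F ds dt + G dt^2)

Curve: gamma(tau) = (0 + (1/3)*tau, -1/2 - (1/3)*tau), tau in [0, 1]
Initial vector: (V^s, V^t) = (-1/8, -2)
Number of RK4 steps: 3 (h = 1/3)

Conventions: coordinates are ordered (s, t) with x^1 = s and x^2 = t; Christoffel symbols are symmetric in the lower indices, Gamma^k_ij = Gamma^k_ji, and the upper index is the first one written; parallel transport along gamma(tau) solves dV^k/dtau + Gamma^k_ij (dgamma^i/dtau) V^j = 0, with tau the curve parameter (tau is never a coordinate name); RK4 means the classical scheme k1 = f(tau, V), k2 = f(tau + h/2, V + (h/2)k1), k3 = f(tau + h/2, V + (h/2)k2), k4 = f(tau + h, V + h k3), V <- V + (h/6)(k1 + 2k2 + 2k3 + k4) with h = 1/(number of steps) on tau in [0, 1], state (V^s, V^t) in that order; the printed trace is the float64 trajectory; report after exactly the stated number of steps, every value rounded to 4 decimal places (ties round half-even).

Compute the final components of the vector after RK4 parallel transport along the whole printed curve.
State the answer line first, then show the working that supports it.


Answer: V^s = 0.4903, V^t = -1.6099

gamma'(tau) = (1/3, -1/3); f(tau, V)^k = -Gamma^k_ij(gamma(tau)) gamma'^i(tau) V^j; h = 1/3; intermediate values shown to 6 dp
curve data and Christoffel symbols at the stage parameters:
  tau = 0.000000: gamma = (0.000000, -0.500000), gamma' = (0.333333, -0.333333); Gamma_sss = 0.105660, Gamma_sst = 0.000000, Gamma_stt = -0.905660, Gamma_tss = 0.000000, Gamma_tst = 0.600000, Gamma_ttt = 0.000000
  tau = 0.166667: gamma = (0.055556, -0.555556), gamma' = (0.333333, -0.333333); Gamma_sss = 0.115140, Gamma_sst = 0.000000, Gamma_stt = -0.950541, Gamma_tss = 0.000000, Gamma_tst = 0.596507, Gamma_ttt = 0.000000
  tau = 0.333333: gamma = (0.111111, -0.611111), gamma' = (0.333333, -0.333333); Gamma_sss = 0.124245, Gamma_sst = 0.000000, Gamma_stt = -0.995686, Gamma_tss = 0.000000, Gamma_tst = 0.592721, Gamma_ttt = 0.000000
  tau = 0.500000: gamma = (0.166667, -0.666667), gamma' = (0.333333, -0.333333); Gamma_sss = 0.132957, Gamma_sst = 0.000000, Gamma_stt = -1.040995, Gamma_tss = 0.000000, Gamma_tst = 0.588679, Gamma_ttt = 0.000000
  tau = 0.666667: gamma = (0.222222, -0.722222), gamma' = (0.333333, -0.333333); Gamma_sss = 0.141264, Gamma_sst = 0.000000, Gamma_stt = -1.086372, Gamma_tss = 0.000000, Gamma_tst = 0.584416, Gamma_ttt = 0.000000
  tau = 0.833333: gamma = (0.277778, -0.777778), gamma' = (0.333333, -0.333333); Gamma_sss = 0.149154, Gamma_sst = 0.000000, Gamma_stt = -1.131725, Gamma_tss = 0.000000, Gamma_tst = 0.579961, Gamma_ttt = 0.000000
  tau = 1.000000: gamma = (0.333333, -0.833333), gamma' = (0.333333, -0.333333); Gamma_sss = 0.156622, Gamma_sst = 0.000000, Gamma_stt = -1.176967, Gamma_tss = 0.000000, Gamma_tst = 0.575342, Gamma_ttt = 0.000000
step 0: V^s = -0.1250, V^t = -2.0000
step 1: k1 = (0.608176, 0.375000), k2 = (0.614798, 0.380544), k3 = (0.614463, 0.380580), k4 = (0.618381, 0.385854); V <- V + (h/6)(k1 + 2k2 + 2k3 + k4): V^s = 0.0797, V^t = -1.8732
step 2: k1 = (0.618391, 0.385839), k2 = (0.619568, 0.390814), k3 = (0.619272, 0.390689), k4 = (0.617683, 0.395276); V <- V + (h/6)(k1 + 2k2 + 2k3 + k4): V^s = 0.2860, V^t = -1.7429
step 3: k1 = (0.617688, 0.395256), k2 = (0.613315, 0.399409), k3 = (0.613090, 0.399135), k4 = (0.605992, 0.402797); V <- V + (h/6)(k1 + 2k2 + 2k3 + k4): V^s = 0.4903, V^t = -1.6099


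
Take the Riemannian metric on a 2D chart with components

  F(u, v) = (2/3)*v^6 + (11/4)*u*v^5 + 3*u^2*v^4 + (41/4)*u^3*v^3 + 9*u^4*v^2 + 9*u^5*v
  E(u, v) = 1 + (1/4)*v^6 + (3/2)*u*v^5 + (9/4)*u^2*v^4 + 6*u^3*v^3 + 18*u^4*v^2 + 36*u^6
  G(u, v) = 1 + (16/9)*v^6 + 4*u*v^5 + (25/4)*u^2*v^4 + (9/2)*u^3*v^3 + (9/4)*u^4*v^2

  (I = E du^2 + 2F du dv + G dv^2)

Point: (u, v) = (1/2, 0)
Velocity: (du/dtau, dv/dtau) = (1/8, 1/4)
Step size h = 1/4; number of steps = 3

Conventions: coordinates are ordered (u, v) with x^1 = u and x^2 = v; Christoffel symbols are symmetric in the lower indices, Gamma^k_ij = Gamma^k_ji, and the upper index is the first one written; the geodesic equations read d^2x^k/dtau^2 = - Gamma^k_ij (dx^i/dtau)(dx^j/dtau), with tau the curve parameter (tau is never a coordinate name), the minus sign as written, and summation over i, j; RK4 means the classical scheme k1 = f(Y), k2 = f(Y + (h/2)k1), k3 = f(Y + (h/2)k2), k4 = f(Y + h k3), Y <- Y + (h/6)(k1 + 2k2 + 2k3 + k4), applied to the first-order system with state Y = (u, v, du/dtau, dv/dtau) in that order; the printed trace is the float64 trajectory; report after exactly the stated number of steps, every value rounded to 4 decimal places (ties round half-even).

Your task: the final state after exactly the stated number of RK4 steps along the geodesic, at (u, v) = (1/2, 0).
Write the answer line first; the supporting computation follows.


Answer: u = 0.5794, v = 0.1870, du/dtau = 0.0851, dv/dtau = 0.2478

f(Y) = (du/dtau, dv/dtau, -Gamma^u_ij Y'^i Y'^j, -Gamma^v_ij Y'^i Y'^j) with the Gammas evaluated at the stage position; h = 0.250000; intermediate values shown to 6 dp
step 0: u = 0.5000, v = 0.0000, du/dtau = 0.1250, dv/dtau = 0.2500
step 1:
  k1: at (u, v) = (0.500000, 0.000000), (du/dtau, dv/dtau) = (0.125000, 0.250000); Gamma_uuu = 2.160000, Gamma_uuv = 0.000000, Gamma_uvv = 0.180000, Gamma_vuu = 0.000000, Gamma_vuv = 0.000000, Gamma_vvv = 0.000000; k1 = (0.125000, 0.250000, -0.045000, 0.000000)
  k2: at (u, v) = (0.515625, 0.031250), (du/dtau, dv/dtau) = (0.119375, 0.250000); Gamma_uuu = 2.348768, Gamma_uuv = 0.024436, Gamma_uvv = 0.221305, Gamma_vuu = 0.037825, Gamma_vuv = 0.000394, Gamma_vvv = 0.003564; k2 = (0.119375, 0.250000, -0.048761, -0.000785)
  k3: at (u, v) = (0.514922, 0.031250), (du/dtau, dv/dtau) = (0.118905, 0.249902); Gamma_uuu = 2.340511, Gamma_uuv = 0.024385, Gamma_uvv = 0.220564, Gamma_vuu = 0.037747, Gamma_vuv = 0.000393, Gamma_vvv = 0.003557; k3 = (0.118905, 0.249902, -0.048315, -0.000779)
  k4: at (u, v) = (0.529726, 0.062475), (du/dtau, dv/dtau) = (0.112921, 0.249805); Gamma_uuu = 2.511738, Gamma_uuv = 0.052223, Gamma_uvv = 0.266139, Gamma_vuu = 0.083407, Gamma_vuv = 0.001734, Gamma_vvv = 0.008838; k4 = (0.112921, 0.249805, -0.051582, -0.001713)
  Y <- Y + (h/6)(k1 + 2k2 + 2k3 + k4): u = 0.5298, v = 0.0625, du/dtau = 0.1129, dv/dtau = 0.2498
step 2:
  k1: at (u, v) = (0.529770, 0.062484), (du/dtau, dv/dtau) = (0.112886, 0.249798); Gamma_uuu = 2.512222, Gamma_uuv = 0.052236, Gamma_uvv = 0.266193, Gamma_vuu = 0.083427, Gamma_vuv = 0.001735, Gamma_vvv = 0.008840; k1 = (0.112886, 0.249798, -0.051570, -0.001713)
  k2: at (u, v) = (0.543881, 0.093708), (du/dtau, dv/dtau) = (0.106440, 0.249584); Gamma_uuu = 2.664434, Gamma_uuv = 0.082898, Gamma_uvv = 0.315345, Gamma_vuu = 0.136499, Gamma_vuv = 0.004247, Gamma_vvv = 0.016155; k2 = (0.106440, 0.249584, -0.054235, -0.002778)
  k3: at (u, v) = (0.543075, 0.093682), (du/dtau, dv/dtau) = (0.106107, 0.249451); Gamma_uuu = 2.656217, Gamma_uuv = 0.082749, Gamma_uvv = 0.314504, Gamma_vuu = 0.136269, Gamma_vuv = 0.004245, Gamma_vvv = 0.016135; k3 = (0.106107, 0.249451, -0.053856, -0.002763)
  k4: at (u, v) = (0.556297, 0.124846), (du/dtau, dv/dtau) = (0.099422, 0.249108); Gamma_uuu = 2.786755, Gamma_uuv = 0.115448, Gamma_uvv = 0.366120, Gamma_vuu = 0.195794, Gamma_vuv = 0.008111, Gamma_vvv = 0.025723; k4 = (0.099422, 0.249108, -0.055984, -0.003933)
  Y <- Y + (h/6)(k1 + 2k2 + 2k3 + k4): u = 0.5563, v = 0.1249, du/dtau = 0.0994, dv/dtau = 0.2491
step 3:
  k1: at (u, v) = (0.556328, 0.124858), (du/dtau, dv/dtau) = (0.099397, 0.249101); Gamma_uuu = 2.787050, Gamma_uuv = 0.115464, Gamma_uvv = 0.366164, Gamma_vuu = 0.195822, Gamma_vuv = 0.008113, Gamma_vvv = 0.025727; k1 = (0.099397, 0.249101, -0.055974, -0.003933)
  k2: at (u, v) = (0.568753, 0.155995), (du/dtau, dv/dtau) = (0.092400, 0.248610); Gamma_uuu = 2.895747, Gamma_uuv = 0.149588, Gamma_uvv = 0.419464, Gamma_vuu = 0.260940, Gamma_vuv = 0.013480, Gamma_vvv = 0.037798; k2 = (0.092400, 0.248610, -0.057522, -0.005183)
  k3: at (u, v) = (0.567878, 0.155934), (du/dtau, dv/dtau) = (0.092207, 0.248453); Gamma_uuu = 2.888439, Gamma_uuv = 0.149400, Gamma_uvv = 0.418660, Gamma_vuu = 0.260658, Gamma_vuv = 0.013482, Gamma_vvv = 0.037781; k3 = (0.092207, 0.248453, -0.057247, -0.005166)
  k4: at (u, v) = (0.579380, 0.186971), (du/dtau, dv/dtau) = (0.085085, 0.247810); Gamma_uuu = 2.975500, Gamma_uuv = 0.184260, Gamma_uvv = 0.472752, Gamma_vuu = 0.330222, Gamma_vuv = 0.020449, Gamma_vvv = 0.052466; k4 = (0.085085, 0.247810, -0.058343, -0.006475)
  Y <- Y + (h/6)(k1 + 2k2 + 2k3 + k4): u = 0.5794, v = 0.1870, du/dtau = 0.0851, dv/dtau = 0.2478


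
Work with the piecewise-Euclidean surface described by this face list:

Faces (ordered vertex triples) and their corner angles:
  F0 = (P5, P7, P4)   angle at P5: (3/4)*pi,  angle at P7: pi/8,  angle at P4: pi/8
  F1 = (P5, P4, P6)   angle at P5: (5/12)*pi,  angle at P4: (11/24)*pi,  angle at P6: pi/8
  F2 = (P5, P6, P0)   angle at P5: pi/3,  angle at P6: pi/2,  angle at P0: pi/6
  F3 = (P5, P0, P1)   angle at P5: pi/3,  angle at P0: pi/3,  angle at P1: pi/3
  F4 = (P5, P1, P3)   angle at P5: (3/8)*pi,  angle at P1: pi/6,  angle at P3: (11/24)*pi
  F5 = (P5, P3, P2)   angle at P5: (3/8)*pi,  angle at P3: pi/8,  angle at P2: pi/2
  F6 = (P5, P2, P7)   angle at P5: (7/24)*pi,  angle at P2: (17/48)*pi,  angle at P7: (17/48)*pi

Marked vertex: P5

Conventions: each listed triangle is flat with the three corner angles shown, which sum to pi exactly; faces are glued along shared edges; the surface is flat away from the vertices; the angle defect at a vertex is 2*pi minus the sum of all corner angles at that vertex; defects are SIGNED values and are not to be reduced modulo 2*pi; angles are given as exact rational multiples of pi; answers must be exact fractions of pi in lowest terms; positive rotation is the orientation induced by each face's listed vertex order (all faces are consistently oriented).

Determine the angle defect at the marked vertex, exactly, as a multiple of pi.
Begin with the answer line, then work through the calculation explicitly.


Answer: defect(P5) = (-7/8)*pi

Sum of corner angles at P5: (23/8)*pi
defect = 2*pi - (23/8)*pi


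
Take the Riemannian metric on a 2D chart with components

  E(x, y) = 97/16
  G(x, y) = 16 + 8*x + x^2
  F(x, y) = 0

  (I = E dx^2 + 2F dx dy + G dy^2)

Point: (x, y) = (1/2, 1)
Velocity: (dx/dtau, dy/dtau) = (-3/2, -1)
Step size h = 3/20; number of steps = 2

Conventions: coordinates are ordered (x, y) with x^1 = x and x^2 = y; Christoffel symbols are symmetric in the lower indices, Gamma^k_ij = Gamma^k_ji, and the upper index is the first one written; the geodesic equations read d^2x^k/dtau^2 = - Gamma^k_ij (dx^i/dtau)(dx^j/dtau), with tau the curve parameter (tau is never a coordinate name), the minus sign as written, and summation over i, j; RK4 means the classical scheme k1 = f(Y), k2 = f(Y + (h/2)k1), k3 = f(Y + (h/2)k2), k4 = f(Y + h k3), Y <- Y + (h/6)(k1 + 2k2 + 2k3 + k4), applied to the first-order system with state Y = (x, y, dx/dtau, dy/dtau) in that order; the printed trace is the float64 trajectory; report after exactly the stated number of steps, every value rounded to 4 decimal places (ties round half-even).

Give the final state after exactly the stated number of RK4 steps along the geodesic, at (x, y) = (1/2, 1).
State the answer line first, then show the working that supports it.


Answer: x = 0.0869, y = 0.6687, dx/dtau = -1.2413, dy/dtau = -1.2123

f(Y) = (dx/dtau, dy/dtau, -Gamma^x_ij Y'^i Y'^j, -Gamma^y_ij Y'^i Y'^j) with the Gammas evaluated at the stage position; h = 0.150000; intermediate values shown to 6 dp
step 0: x = 0.5000, y = 1.0000, dx/dtau = -1.5000, dy/dtau = -1.0000
step 1:
  k1: at (x, y) = (0.500000, 1.000000), (dx/dtau, dy/dtau) = (-1.500000, -1.000000); Gamma_xxx = 0.000000, Gamma_xxy = 0.000000, Gamma_xyy = -0.742268, Gamma_yxx = 0.000000, Gamma_yxy = 0.222222, Gamma_yyy = 0.000000; k1 = (-1.500000, -1.000000, 0.742268, -0.666667)
  k2: at (x, y) = (0.387500, 0.925000), (dx/dtau, dy/dtau) = (-1.444330, -1.050000); Gamma_xxx = 0.000000, Gamma_xxy = 0.000000, Gamma_xyy = -0.723711, Gamma_yxx = 0.000000, Gamma_yxy = 0.227920, Gamma_yyy = 0.000000; k2 = (-1.444330, -1.050000, 0.797892, -0.691303)
  k3: at (x, y) = (0.391675, 0.921250), (dx/dtau, dy/dtau) = (-1.440158, -1.051848); Gamma_xxx = 0.000000, Gamma_xxy = 0.000000, Gamma_xyy = -0.724400, Gamma_yxx = 0.000000, Gamma_yxy = 0.227704, Gamma_yyy = 0.000000; k3 = (-1.440158, -1.051848, 0.801464, -0.689863)
  k4: at (x, y) = (0.283976, 0.842223), (dx/dtau, dy/dtau) = (-1.379780, -1.103479); Gamma_xxx = 0.000000, Gamma_xxy = 0.000000, Gamma_xyy = -0.706635, Gamma_yxx = 0.000000, Gamma_yxy = 0.233428, Gamma_yyy = 0.000000; k4 = (-1.379780, -1.103479, 0.860446, -0.710816)
  Y <- Y + (h/6)(k1 + 2k2 + 2k3 + k4): x = 0.2838, y = 0.8423, dx/dtau = -1.3800, dy/dtau = -1.1035
step 2:
  k1: at (x, y) = (0.283781, 0.842321), (dx/dtau, dy/dtau) = (-1.379964, -1.103495); Gamma_xxx = 0.000000, Gamma_xxy = 0.000000, Gamma_xyy = -0.706603, Gamma_yxx = 0.000000, Gamma_yxy = 0.233439, Gamma_yyy = 0.000000; k1 = (-1.379964, -1.103495, 0.860432, -0.710953)
  k2: at (x, y) = (0.180284, 0.759558), (dx/dtau, dy/dtau) = (-1.315432, -1.156817); Gamma_xxx = 0.000000, Gamma_xxy = 0.000000, Gamma_xyy = -0.689531, Gamma_yxx = 0.000000, Gamma_yxy = 0.239218, Gamma_yyy = 0.000000; k2 = (-1.315432, -1.156817, 0.922748, -0.728043)
  k3: at (x, y) = (0.185124, 0.755559), (dx/dtau, dy/dtau) = (-1.310758, -1.158099); Gamma_xxx = 0.000000, Gamma_xxy = 0.000000, Gamma_xyy = -0.690330, Gamma_yxx = 0.000000, Gamma_yxy = 0.238942, Gamma_yyy = 0.000000; k3 = (-1.310758, -1.158099, 0.925865, -0.725421)
  k4: at (x, y) = (0.087167, 0.668606), (dx/dtau, dy/dtau) = (-1.241085, -1.212308); Gamma_xxx = 0.000000, Gamma_xxy = 0.000000, Gamma_xyy = -0.674172, Gamma_yxx = 0.000000, Gamma_yxy = 0.244668, Gamma_yyy = 0.000000; k4 = (-1.241085, -1.212308, 0.990825, -0.736245)
  Y <- Y + (h/6)(k1 + 2k2 + 2k3 + k4): x = 0.0869, y = 0.6687, dx/dtau = -1.2413, dy/dtau = -1.2123


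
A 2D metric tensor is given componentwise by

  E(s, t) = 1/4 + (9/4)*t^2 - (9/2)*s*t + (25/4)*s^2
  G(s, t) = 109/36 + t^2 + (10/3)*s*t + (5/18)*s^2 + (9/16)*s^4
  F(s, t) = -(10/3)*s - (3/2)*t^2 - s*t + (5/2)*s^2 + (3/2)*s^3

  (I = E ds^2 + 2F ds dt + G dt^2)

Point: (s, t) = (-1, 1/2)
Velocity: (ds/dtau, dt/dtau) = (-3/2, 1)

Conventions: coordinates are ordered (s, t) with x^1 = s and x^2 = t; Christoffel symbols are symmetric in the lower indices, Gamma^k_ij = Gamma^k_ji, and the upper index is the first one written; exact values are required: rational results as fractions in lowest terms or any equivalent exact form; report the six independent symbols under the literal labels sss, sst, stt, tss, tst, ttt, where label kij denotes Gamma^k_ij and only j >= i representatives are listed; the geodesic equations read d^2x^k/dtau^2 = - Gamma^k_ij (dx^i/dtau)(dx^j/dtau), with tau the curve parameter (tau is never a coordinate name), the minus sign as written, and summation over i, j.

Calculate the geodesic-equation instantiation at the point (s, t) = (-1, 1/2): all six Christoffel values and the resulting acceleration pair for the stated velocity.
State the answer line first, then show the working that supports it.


Answer: Gamma_sss = 37526/6801, Gamma_sst = 74734/20403, Gamma_stt = 111386/61209, Gamma_tss = -29878/2267, Gamma_tst = -46886/6801, Gamma_ttt = -77236/20403; accelerations (d^2s/dtau^2, d^2t/dtau^2) = (-397363/122418, 520583/40806)

E = 149/16, F = 107/24, G = 353/144 at the point
E_s = -59/4, E_t = 27/4, F_s = -13/3, F_t = -1/2, G_s = -41/36, G_t = -7/3
EG - F^2 = 2267/768;  g^inv = (768/2267) * [[353/144, -107/24], [-107/24, 149/16]]
first-kind symbols [ij,l] = (1/2)(d_i g_jl + d_j g_il - d_l g_ij): [ss,s] = E_s/2 = -59/8, [ss,t] = F_s - E_t/2 = -185/24, [st,s] = E_t/2 = 27/8, [st,t] = G_s/2 = -41/72, [tt,s] = F_t - G_s/2 = 5/72, [tt,t] = G_t/2 = -7/6
Gamma^s_ij = (G*[ij,s] - F*[ij,t])/(EG - F^2), Gamma^t_ij = (E*[ij,t] - F*[ij,s])/(EG - F^2)
Gamma_sss = 37526/6801, Gamma_sst = 74734/20403, Gamma_stt = 111386/61209, Gamma_tss = -29878/2267, Gamma_tst = -46886/6801, Gamma_ttt = -77236/20403
d^2s/dtau^2 = -(Gamma_sss*(-3/2)^2 + 2*Gamma_sst*(-3/2)*(1) + Gamma_stt*(1)^2) = -397363/122418
d^2t/dtau^2 = -(Gamma_tss*(-3/2)^2 + 2*Gamma_tst*(-3/2)*(1) + Gamma_ttt*(1)^2) = 520583/40806


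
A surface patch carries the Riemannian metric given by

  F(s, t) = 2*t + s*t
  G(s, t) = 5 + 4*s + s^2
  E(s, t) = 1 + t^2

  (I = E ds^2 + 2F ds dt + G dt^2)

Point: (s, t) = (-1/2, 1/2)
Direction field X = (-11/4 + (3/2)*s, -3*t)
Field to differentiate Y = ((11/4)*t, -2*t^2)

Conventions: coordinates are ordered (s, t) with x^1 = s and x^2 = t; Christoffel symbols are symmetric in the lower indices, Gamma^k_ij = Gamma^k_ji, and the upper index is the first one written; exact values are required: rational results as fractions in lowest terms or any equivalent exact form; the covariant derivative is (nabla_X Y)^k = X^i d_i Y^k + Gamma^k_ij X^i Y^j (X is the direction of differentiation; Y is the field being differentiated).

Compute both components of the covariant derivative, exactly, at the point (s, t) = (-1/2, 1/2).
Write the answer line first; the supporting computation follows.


Answer: (nabla_X Y)^s = -467/112, (nabla_X Y)^t = 321/112

E = 5/4, F = 3/4, G = 13/4 at the point
E_s = 0, E_t = 1, F_s = 1/2, F_t = 3/2, G_s = 3, G_t = 0
EG - F^2 = 7/2;  g^inv = (2/7) * [[13/4, -3/4], [-3/4, 5/4]]
first-kind symbols [ij,l] = (1/2)(d_i g_jl + d_j g_il - d_l g_ij): [ss,s] = E_s/2 = 0, [ss,t] = F_s - E_t/2 = 0, [st,s] = E_t/2 = 1/2, [st,t] = G_s/2 = 3/2, [tt,s] = F_t - G_s/2 = 0, [tt,t] = G_t/2 = 0
Gamma^s_ij = (G*[ij,s] - F*[ij,t])/(EG - F^2), Gamma^t_ij = (E*[ij,t] - F*[ij,s])/(EG - F^2)
Gamma_sss = 0, Gamma_sst = 1/7, Gamma_stt = 0, Gamma_tss = 0, Gamma_tst = 3/7, Gamma_ttt = 0
X = (-7/2, -3/2), Y = (11/8, -1/2) at the point


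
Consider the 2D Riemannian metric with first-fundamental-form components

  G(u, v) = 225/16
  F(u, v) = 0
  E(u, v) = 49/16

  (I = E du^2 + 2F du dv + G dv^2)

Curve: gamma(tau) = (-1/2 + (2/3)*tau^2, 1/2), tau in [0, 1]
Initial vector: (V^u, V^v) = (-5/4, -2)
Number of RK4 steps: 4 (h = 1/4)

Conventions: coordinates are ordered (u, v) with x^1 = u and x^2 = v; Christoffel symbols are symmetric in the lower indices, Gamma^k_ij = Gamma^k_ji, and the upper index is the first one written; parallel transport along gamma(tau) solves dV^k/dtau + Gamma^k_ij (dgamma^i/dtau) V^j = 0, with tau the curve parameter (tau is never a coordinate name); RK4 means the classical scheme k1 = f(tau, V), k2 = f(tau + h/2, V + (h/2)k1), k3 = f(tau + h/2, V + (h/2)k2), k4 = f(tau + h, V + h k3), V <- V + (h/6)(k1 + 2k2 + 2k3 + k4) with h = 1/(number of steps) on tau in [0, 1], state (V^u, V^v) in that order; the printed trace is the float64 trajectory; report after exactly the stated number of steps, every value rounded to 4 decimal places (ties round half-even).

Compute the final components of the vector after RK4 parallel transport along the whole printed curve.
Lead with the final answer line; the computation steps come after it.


Answer: V^u = -1.2500, V^v = -2.0000

gamma'(tau) = ((4/3)*tau, 0); f(tau, V)^k = -Gamma^k_ij(gamma(tau)) gamma'^i(tau) V^j; h = 1/4; intermediate values shown to 6 dp
curve data and Christoffel symbols at the stage parameters:
  tau = 0.000000: gamma = (-0.500000, 0.500000), gamma' = (0.000000, 0.000000); Gamma_uuu = 0.000000, Gamma_uuv = 0.000000, Gamma_uvv = 0.000000, Gamma_vuu = 0.000000, Gamma_vuv = 0.000000, Gamma_vvv = 0.000000
  tau = 0.125000: gamma = (-0.489583, 0.500000), gamma' = (0.166667, 0.000000); Gamma_uuu = 0.000000, Gamma_uuv = 0.000000, Gamma_uvv = 0.000000, Gamma_vuu = 0.000000, Gamma_vuv = 0.000000, Gamma_vvv = 0.000000
  tau = 0.250000: gamma = (-0.458333, 0.500000), gamma' = (0.333333, 0.000000); Gamma_uuu = 0.000000, Gamma_uuv = 0.000000, Gamma_uvv = 0.000000, Gamma_vuu = 0.000000, Gamma_vuv = 0.000000, Gamma_vvv = 0.000000
  tau = 0.375000: gamma = (-0.406250, 0.500000), gamma' = (0.500000, 0.000000); Gamma_uuu = 0.000000, Gamma_uuv = 0.000000, Gamma_uvv = 0.000000, Gamma_vuu = 0.000000, Gamma_vuv = 0.000000, Gamma_vvv = 0.000000
  tau = 0.500000: gamma = (-0.333333, 0.500000), gamma' = (0.666667, 0.000000); Gamma_uuu = 0.000000, Gamma_uuv = 0.000000, Gamma_uvv = 0.000000, Gamma_vuu = 0.000000, Gamma_vuv = 0.000000, Gamma_vvv = 0.000000
  tau = 0.625000: gamma = (-0.239583, 0.500000), gamma' = (0.833333, 0.000000); Gamma_uuu = 0.000000, Gamma_uuv = 0.000000, Gamma_uvv = 0.000000, Gamma_vuu = 0.000000, Gamma_vuv = 0.000000, Gamma_vvv = 0.000000
  tau = 0.750000: gamma = (-0.125000, 0.500000), gamma' = (1.000000, 0.000000); Gamma_uuu = 0.000000, Gamma_uuv = 0.000000, Gamma_uvv = 0.000000, Gamma_vuu = 0.000000, Gamma_vuv = 0.000000, Gamma_vvv = 0.000000
  tau = 0.875000: gamma = (0.010417, 0.500000), gamma' = (1.166667, 0.000000); Gamma_uuu = 0.000000, Gamma_uuv = 0.000000, Gamma_uvv = 0.000000, Gamma_vuu = 0.000000, Gamma_vuv = 0.000000, Gamma_vvv = 0.000000
  tau = 1.000000: gamma = (0.166667, 0.500000), gamma' = (1.333333, 0.000000); Gamma_uuu = 0.000000, Gamma_uuv = 0.000000, Gamma_uvv = 0.000000, Gamma_vuu = 0.000000, Gamma_vuv = 0.000000, Gamma_vvv = 0.000000
step 0: V^u = -1.2500, V^v = -2.0000
step 1: k1 = (0.000000, 0.000000), k2 = (0.000000, 0.000000), k3 = (0.000000, 0.000000), k4 = (0.000000, 0.000000); V <- V + (h/6)(k1 + 2k2 + 2k3 + k4): V^u = -1.2500, V^v = -2.0000
step 2: k1 = (0.000000, 0.000000), k2 = (0.000000, 0.000000), k3 = (0.000000, 0.000000), k4 = (0.000000, 0.000000); V <- V + (h/6)(k1 + 2k2 + 2k3 + k4): V^u = -1.2500, V^v = -2.0000
step 3: k1 = (0.000000, 0.000000), k2 = (0.000000, 0.000000), k3 = (0.000000, 0.000000), k4 = (0.000000, 0.000000); V <- V + (h/6)(k1 + 2k2 + 2k3 + k4): V^u = -1.2500, V^v = -2.0000
step 4: k1 = (0.000000, 0.000000), k2 = (0.000000, 0.000000), k3 = (0.000000, 0.000000), k4 = (0.000000, 0.000000); V <- V + (h/6)(k1 + 2k2 + 2k3 + k4): V^u = -1.2500, V^v = -2.0000


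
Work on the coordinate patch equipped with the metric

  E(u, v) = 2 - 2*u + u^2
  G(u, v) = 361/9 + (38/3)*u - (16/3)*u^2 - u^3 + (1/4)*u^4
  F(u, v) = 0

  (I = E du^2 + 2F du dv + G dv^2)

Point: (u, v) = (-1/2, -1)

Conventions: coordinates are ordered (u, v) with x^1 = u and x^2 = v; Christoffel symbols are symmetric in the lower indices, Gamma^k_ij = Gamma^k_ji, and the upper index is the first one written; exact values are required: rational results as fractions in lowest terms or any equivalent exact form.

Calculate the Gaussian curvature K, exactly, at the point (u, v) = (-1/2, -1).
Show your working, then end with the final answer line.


E = 13/4, F = 0, G = 18769/576, EG - F^2 = 243997/2304 at the point
E_u = -3, E_v = 0, F_u = 0, F_v = 0, G_u = 137/8, G_v = 0
E_vv = 0, F_uv = 0, G_uu = -83/12
Apply the Brioschi formula K = (det M1 - det M2)/(EG - F^2)^2 over the derivative matrices of E, F, G.
M1 = [[-E_vv/2 + F_uv - G_uu/2, E_u/2, F_u - E_v/2], [F_v - G_u/2, E, F], [G_v/2, F, G]] = [[83/24, -3/2, 0], [-137/16, 13/4, 0], [0, 0, 18769/576]]; det M1 = -1445213/27648
M2 = [[0, E_v/2, G_u/2], [E_v/2, E, F], [G_u/2, F, G]] = [[0, 0, 137/16], [0, 13/4, 0], [137/16, 0, 18769/576]]; det M2 = -243997/1024
det M1 - det M2 = 2571353/13824; K = 2571353/13824 / (243997/2304)^2 = 384/23153

Answer: K = 384/23153


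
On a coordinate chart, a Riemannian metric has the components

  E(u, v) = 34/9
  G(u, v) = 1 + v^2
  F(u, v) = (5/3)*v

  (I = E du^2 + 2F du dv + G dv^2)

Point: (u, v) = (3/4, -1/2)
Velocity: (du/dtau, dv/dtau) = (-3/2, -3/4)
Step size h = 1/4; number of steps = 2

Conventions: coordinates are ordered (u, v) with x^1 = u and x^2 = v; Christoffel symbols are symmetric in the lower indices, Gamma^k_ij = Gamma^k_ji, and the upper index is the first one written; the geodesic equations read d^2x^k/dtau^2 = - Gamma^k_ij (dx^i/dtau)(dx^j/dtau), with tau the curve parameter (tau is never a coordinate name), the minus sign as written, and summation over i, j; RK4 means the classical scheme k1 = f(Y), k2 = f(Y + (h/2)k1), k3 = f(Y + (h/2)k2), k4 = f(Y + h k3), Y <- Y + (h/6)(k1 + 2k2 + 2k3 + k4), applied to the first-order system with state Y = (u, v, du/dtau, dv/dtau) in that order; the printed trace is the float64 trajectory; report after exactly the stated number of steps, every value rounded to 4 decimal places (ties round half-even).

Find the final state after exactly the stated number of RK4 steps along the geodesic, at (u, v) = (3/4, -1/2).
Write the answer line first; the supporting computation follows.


Answer: u = -0.0272, v = -0.8649, du/dtau = -1.6045, dv/dtau = -0.7075

f(Y) = (du/dtau, dv/dtau, -Gamma^u_ij Y'^i Y'^j, -Gamma^v_ij Y'^i Y'^j) with the Gammas evaluated at the stage position; h = 0.250000; intermediate values shown to 6 dp
step 0: u = 0.7500, v = -0.5000, du/dtau = -1.5000, dv/dtau = -0.7500
step 1:
  k1: at (u, v) = (0.750000, -0.500000), (du/dtau, dv/dtau) = (-1.500000, -0.750000); Gamma_uuu = 0.000000, Gamma_uuv = 0.000000, Gamma_uvv = 0.413793, Gamma_vuu = 0.000000, Gamma_vuv = 0.000000, Gamma_vvv = -0.124138; k1 = (-1.500000, -0.750000, -0.232759, 0.069828)
  k2: at (u, v) = (0.562500, -0.593750), (du/dtau, dv/dtau) = (-1.529095, -0.741272); Gamma_uuu = 0.000000, Gamma_uuv = 0.000000, Gamma_uvv = 0.403520, Gamma_vuu = 0.000000, Gamma_vuv = 0.000000, Gamma_vvv = -0.143754; k2 = (-1.529095, -0.741272, -0.221728, 0.078991)
  k3: at (u, v) = (0.558863, -0.592659), (du/dtau, dv/dtau) = (-1.527716, -0.740126); Gamma_uuu = 0.000000, Gamma_uuv = 0.000000, Gamma_uvv = 0.403647, Gamma_vuu = 0.000000, Gamma_vuv = 0.000000, Gamma_vvv = -0.143535; k3 = (-1.527716, -0.740126, -0.221112, 0.078627)
  k4: at (u, v) = (0.368071, -0.685032), (du/dtau, dv/dtau) = (-1.555278, -0.730343); Gamma_uuu = 0.000000, Gamma_uuv = 0.000000, Gamma_uvv = 0.392430, Gamma_vuu = 0.000000, Gamma_vuv = 0.000000, Gamma_vvv = -0.161296; k4 = (-1.555278, -0.730343, -0.209323, 0.086036)
  Y <- Y + (h/6)(k1 + 2k2 + 2k3 + k4): u = 0.3680, v = -0.6851, du/dtau = -1.5553, dv/dtau = -0.7304
step 2:
  k1: at (u, v) = (0.367963, -0.685131), (du/dtau, dv/dtau) = (-1.555323, -0.730371); Gamma_uuu = 0.000000, Gamma_uuv = 0.000000, Gamma_uvv = 0.392417, Gamma_vuu = 0.000000, Gamma_vuv = 0.000000, Gamma_vvv = -0.161314; k1 = (-1.555323, -0.730371, -0.209332, 0.086052)
  k2: at (u, v) = (0.173547, -0.776427), (du/dtau, dv/dtau) = (-1.581490, -0.719614); Gamma_uuu = 0.000000, Gamma_uuv = 0.000000, Gamma_uvv = 0.380464, Gamma_vuu = 0.000000, Gamma_vuv = 0.000000, Gamma_vvv = -0.177242; k2 = (-1.581490, -0.719614, -0.197021, 0.091784)
  k3: at (u, v) = (0.170276, -0.775083), (du/dtau, dv/dtau) = (-1.579951, -0.718898); Gamma_uuu = 0.000000, Gamma_uuv = 0.000000, Gamma_uvv = 0.380645, Gamma_vuu = 0.000000, Gamma_vuv = 0.000000, Gamma_vvv = -0.177019; k3 = (-1.579951, -0.718898, -0.196723, 0.091486)
  k4: at (u, v) = (-0.027025, -0.864855), (du/dtau, dv/dtau) = (-1.604504, -0.707499); Gamma_uuu = 0.000000, Gamma_uuv = 0.000000, Gamma_uvv = 0.368263, Gamma_vuu = 0.000000, Gamma_vuv = 0.000000, Gamma_vvv = -0.191096; k4 = (-1.604504, -0.707499, -0.184336, 0.095654)
  Y <- Y + (h/6)(k1 + 2k2 + 2k3 + k4): u = -0.0272, v = -0.8649, du/dtau = -1.6045, dv/dtau = -0.7075


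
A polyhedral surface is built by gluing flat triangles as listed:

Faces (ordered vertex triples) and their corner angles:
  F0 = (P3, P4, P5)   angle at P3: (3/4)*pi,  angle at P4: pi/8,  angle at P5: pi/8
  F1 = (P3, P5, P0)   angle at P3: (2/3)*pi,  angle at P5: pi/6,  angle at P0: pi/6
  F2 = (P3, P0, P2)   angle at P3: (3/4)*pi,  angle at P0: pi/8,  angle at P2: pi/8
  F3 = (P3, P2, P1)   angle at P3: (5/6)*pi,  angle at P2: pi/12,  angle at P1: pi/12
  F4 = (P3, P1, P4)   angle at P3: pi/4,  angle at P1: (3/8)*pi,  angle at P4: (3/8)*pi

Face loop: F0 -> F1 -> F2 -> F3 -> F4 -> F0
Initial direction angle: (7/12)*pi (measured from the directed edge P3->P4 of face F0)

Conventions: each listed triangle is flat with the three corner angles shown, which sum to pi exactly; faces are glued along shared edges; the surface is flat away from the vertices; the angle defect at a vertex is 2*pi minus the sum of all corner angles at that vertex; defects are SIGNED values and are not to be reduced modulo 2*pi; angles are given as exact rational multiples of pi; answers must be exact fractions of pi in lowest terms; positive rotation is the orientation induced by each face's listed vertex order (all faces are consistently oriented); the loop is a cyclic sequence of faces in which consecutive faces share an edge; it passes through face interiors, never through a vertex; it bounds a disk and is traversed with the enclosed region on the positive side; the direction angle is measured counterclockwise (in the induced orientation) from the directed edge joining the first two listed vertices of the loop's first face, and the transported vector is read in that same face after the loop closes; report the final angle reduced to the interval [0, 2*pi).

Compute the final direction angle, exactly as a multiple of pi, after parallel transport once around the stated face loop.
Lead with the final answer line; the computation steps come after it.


Answer: final direction angle = (4/3)*pi

enclosed vertex P3: corner angles sum to (13/4)*pi, defect = 2*pi - (13/4)*pi = (-5/4)*pi
transport around the loop rotates by the sum of enclosed defects; add to the initial angle mod 2*pi
final angle = (7/12)*pi - (5/4)*pi = (4/3)*pi (mod 2*pi)


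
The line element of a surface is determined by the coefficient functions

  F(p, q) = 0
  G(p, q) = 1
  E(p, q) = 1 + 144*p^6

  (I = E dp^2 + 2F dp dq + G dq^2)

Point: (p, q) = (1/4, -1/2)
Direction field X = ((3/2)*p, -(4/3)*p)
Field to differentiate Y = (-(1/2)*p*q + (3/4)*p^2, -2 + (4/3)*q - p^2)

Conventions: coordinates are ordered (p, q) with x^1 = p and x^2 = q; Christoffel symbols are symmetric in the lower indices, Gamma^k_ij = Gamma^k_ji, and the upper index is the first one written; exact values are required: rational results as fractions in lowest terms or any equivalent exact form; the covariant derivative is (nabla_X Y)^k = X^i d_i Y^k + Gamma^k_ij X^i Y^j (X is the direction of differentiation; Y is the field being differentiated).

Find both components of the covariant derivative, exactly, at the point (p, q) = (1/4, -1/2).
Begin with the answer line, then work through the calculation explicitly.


Answer: (nabla_X Y)^p = 29791/101760, (nabla_X Y)^q = -91/144

E = 265/256, F = 0, G = 1 at the point
E_p = 27/32, E_q = 0, F_p = 0, F_q = 0, G_p = 0, G_q = 0
EG - F^2 = 265/256;  g^inv = (256/265) * [[1, 0], [0, 265/256]]
first-kind symbols [ij,l] = (1/2)(d_i g_jl + d_j g_il - d_l g_ij): [pp,p] = E_p/2 = 27/64, [pp,q] = F_p - E_q/2 = 0, [pq,p] = E_q/2 = 0, [pq,q] = G_p/2 = 0, [qq,p] = F_q - G_p/2 = 0, [qq,q] = G_q/2 = 0
Gamma^p_ij = (G*[ij,p] - F*[ij,q])/(EG - F^2), Gamma^q_ij = (E*[ij,q] - F*[ij,p])/(EG - F^2)
Gamma_ppp = 108/265, Gamma_ppq = 0, Gamma_pqq = 0, Gamma_qpp = 0, Gamma_qpq = 0, Gamma_qqq = 0
X = (3/8, -1/3), Y = (7/64, -131/48) at the point


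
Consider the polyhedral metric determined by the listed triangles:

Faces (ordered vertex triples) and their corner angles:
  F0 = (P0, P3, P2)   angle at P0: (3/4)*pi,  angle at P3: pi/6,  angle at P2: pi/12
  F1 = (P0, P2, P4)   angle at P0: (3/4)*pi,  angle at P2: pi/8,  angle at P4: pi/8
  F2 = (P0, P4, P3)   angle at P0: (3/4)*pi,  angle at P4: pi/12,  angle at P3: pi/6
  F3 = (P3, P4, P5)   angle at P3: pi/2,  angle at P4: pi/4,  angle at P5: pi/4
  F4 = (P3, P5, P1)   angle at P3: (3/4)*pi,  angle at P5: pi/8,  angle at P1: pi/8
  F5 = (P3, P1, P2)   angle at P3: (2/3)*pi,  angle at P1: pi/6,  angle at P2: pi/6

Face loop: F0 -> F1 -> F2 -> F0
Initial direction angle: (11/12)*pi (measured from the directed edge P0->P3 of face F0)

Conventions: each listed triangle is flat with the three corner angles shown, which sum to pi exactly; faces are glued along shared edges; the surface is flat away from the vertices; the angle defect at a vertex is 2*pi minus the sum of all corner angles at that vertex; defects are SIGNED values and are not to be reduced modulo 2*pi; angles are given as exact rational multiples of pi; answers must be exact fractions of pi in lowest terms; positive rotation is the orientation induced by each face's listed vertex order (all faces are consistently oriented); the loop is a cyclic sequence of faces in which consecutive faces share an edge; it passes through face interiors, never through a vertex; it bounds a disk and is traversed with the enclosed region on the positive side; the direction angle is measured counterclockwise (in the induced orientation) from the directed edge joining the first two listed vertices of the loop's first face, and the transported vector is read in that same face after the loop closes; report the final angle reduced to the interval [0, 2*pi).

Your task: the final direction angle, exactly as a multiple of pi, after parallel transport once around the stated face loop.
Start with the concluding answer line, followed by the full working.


Answer: final direction angle = (2/3)*pi

enclosed vertex P0: corner angles sum to (9/4)*pi, defect = 2*pi - (9/4)*pi = -pi/4
transport around the loop rotates by the sum of enclosed defects; add to the initial angle mod 2*pi
final angle = (11/12)*pi - pi/4 = (2/3)*pi (mod 2*pi)


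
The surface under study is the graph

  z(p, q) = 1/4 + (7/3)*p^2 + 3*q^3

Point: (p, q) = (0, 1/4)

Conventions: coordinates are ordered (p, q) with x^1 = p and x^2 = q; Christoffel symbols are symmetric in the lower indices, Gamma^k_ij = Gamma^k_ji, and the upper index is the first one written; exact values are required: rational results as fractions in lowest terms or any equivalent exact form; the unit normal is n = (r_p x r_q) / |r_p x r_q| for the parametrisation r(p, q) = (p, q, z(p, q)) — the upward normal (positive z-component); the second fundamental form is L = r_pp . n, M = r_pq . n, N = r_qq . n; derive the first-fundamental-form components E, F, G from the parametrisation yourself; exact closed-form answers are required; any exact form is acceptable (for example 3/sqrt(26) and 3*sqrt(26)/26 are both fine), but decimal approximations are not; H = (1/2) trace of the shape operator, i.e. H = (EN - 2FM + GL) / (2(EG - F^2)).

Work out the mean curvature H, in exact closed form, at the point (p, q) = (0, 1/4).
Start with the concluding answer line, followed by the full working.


Answer: H = 65392*sqrt(337)/340707

z_p = 0, z_q = 9/16, z_pp = 14/3, z_pq = 0, z_qq = 9/2
E = 1, F = 0, G = 337/256; answer radicand W^2 = 337/256
unnormalised second-form numerators: l = 14/3, m = 0, n = 9/2; L = l/sqrt(337/256), and similarly M = m/sqrt(W^2), N = n/sqrt(W^2)
H = (E*n - 2*F*m + G*l) / (2*(EG - F^2)*sqrt(W^2)); E*n - 2*F*m + G*l = 4087/384, EG - F^2 = 337/256, so H = (4087/1011)/sqrt(337/256)


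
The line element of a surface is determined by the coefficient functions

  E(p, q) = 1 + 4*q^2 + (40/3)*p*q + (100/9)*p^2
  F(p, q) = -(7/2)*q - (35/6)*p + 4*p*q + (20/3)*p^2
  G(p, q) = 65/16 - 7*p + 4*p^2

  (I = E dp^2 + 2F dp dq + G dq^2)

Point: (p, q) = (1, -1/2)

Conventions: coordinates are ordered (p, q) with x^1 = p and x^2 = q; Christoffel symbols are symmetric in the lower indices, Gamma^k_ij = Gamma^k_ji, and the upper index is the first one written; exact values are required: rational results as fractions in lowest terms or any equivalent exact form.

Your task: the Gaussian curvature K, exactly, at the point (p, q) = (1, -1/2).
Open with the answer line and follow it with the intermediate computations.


Answer: K = -82944/877969

E = 58/9, F = 7/12, G = 17/16, EG - F^2 = 937/144 at the point
E_p = 140/9, E_q = 28/3, F_p = 11/2, F_q = 1/2, G_p = 1, G_q = 0
E_qq = 8, F_pq = 4, G_pp = 8
Brioschi: K = (det M1 - det M2) / (EG - F^2)^2 with the standard first/second-derivative matrices M1, M2.
M1 = [[-E_qq/2 + F_pq - G_pp/2, E_p/2, F_p - E_q/2], [F_q - G_p/2, E, F], [G_q/2, F, G]] = [[-4, 70/9, 5/6], [0, 58/9, 7/12], [0, 7/12, 17/16]]; det M1 = -937/36
M2 = [[0, E_q/2, G_p/2], [E_q/2, E, F], [G_p/2, F, G]] = [[0, 14/3, 1/2], [14/3, 58/9, 7/12], [1/2, 7/12, 17/16]]; det M2 = -793/36
det M1 - det M2 = -4; K = -4 / (937/144)^2 = -82944/877969


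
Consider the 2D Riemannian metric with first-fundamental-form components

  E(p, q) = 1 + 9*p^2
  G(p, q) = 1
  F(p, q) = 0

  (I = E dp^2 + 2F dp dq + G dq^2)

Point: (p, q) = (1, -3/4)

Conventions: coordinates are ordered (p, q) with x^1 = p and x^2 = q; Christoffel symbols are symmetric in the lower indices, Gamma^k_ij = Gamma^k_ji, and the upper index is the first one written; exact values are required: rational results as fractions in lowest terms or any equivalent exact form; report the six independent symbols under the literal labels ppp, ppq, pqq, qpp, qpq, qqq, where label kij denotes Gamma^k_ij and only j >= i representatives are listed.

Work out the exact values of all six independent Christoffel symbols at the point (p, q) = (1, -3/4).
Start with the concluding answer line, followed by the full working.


Answer: Gamma_ppp = 9/10, Gamma_ppq = 0, Gamma_pqq = 0, Gamma_qpp = 0, Gamma_qpq = 0, Gamma_qqq = 0

E = 10, F = 0, G = 1 at the point
E_p = 18, E_q = 0, F_p = 0, F_q = 0, G_p = 0, G_q = 0
EG - F^2 = 10;  g^inv = (1/10) * [[1, 0], [0, 10]]
first-kind symbols [ij,l] = (1/2)(d_i g_jl + d_j g_il - d_l g_ij): [pp,p] = E_p/2 = 9, [pp,q] = F_p - E_q/2 = 0, [pq,p] = E_q/2 = 0, [pq,q] = G_p/2 = 0, [qq,p] = F_q - G_p/2 = 0, [qq,q] = G_q/2 = 0
Gamma^p_ij = (G*[ij,p] - F*[ij,q])/(EG - F^2), Gamma^q_ij = (E*[ij,q] - F*[ij,p])/(EG - F^2)


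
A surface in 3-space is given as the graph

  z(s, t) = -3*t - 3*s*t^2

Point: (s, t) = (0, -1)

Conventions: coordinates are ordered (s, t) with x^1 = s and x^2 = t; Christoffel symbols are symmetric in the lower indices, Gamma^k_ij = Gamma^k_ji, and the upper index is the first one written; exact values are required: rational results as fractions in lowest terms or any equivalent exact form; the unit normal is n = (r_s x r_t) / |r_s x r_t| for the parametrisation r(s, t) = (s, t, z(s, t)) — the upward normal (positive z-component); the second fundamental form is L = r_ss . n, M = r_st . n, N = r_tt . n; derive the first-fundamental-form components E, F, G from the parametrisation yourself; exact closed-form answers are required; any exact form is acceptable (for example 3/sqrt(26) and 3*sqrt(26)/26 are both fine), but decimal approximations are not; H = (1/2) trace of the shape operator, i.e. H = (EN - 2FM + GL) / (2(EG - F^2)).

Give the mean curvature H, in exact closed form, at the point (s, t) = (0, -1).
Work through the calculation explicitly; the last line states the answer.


z_s = -3, z_t = -3, z_ss = 0, z_st = 6, z_tt = 0
E = 10, F = 9, G = 10; answer radicand W^2 = 19
unnormalised second-form numerators: l = 0, m = 6, n = 0; L = l/sqrt(19), and similarly M = m/sqrt(W^2), N = n/sqrt(W^2)
H = (E*n - 2*F*m + G*l) / (2*(EG - F^2)*sqrt(W^2)); E*n - 2*F*m + G*l = -108, EG - F^2 = 19, so H = (-54/19)/sqrt(19)

Answer: H = -54*sqrt(19)/361
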